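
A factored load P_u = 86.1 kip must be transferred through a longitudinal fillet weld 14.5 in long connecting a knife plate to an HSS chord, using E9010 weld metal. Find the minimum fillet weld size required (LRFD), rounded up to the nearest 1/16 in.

w = 1/4 in

E90XX → F_EXX = 90 ksi.
Total weld length L = 14.5 in.
Required throat t_e = P_u / (φ × 0.6 F_EXX × L) = 86.1 / (0.75 × 0.6 × 90 × 14.5) = 0.1466 in.
Required leg w = t_e / 0.707 = 0.2074 in → use 1/4 in.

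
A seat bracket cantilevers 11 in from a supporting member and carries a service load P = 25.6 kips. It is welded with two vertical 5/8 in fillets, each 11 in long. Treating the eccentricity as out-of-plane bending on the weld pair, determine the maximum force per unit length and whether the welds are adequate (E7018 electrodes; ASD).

E70XX → F_EXX = 70 ksi.
L_w = 2 × 11 = 22 in; section modulus (unit throat) S = 2 × L²/6 = 40.33 in².
Direct shear f_v = P/L_w = 25.6/22 = 1.164 kip/in.
Moment M = P × e = 25.6 × 11 = 281.6 kip·in; bending f_b = M/S = 6.982 kip/in.
f_max = √(f_v² + f_b²) = √(1.164² + 6.982²) = 7.078 kip/in.
r_n/Ω = (1/2.0) × 0.6 × 70 × (0.707 × 0.625) = 9.279 kip/in → adequate.

f_max ≈ 7.08 kip/in; adequate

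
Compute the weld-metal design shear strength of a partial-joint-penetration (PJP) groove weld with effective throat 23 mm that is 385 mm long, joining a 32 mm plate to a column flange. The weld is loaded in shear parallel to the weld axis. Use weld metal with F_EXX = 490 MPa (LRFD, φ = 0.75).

Effective throat (given) t_e = 23 mm.
A_we = 23 × 385 = 8855 mm².
F_nw = 0.6 F_EXX = 294 MPa.
φR_n = 0.75 × 294 × 8855 × 10⁻³ = 1953 kN.

φR_n ≈ 1950 kN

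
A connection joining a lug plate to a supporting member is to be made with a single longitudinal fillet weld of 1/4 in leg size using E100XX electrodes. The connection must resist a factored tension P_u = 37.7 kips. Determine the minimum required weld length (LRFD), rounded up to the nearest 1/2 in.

E100XX → F_EXX = 100 ksi.
Throat t_e = 0.707 × 0.25 = 0.1767 in.
φr_n = 0.75 × 0.6 × 100 × 0.1767 = 7.954 kips/in.
L_req = P_u / φr_n = 37.7 / 7.954 = 4.74 in total.
Round up → use L = 5 in.

L = 5 in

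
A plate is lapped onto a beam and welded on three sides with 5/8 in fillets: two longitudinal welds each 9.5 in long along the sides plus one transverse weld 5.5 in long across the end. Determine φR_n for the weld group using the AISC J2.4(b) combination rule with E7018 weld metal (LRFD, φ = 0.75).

E70XX → F_EXX = 70 ksi.
t_e = 0.707 × 0.625 = 0.4419 in.
R_nwl = 0.6 × 70 × 0.4419 × 19 = 352.6 kips (longitudinal, 2 welds).
R_nwt = 0.6 × 70 × 0.4419 × 5.5 = 102.1 kips (transverse, base value).
(i) R_nwl + R_nwt = 454.7 kips; (ii) 0.85 R_nwl + 1.5 R_nwt = 452.8 kips.
R_n = max = 454.7 kips [governs: (i)]; φR_n = 341 kips.

φR_n ≈ 341 kips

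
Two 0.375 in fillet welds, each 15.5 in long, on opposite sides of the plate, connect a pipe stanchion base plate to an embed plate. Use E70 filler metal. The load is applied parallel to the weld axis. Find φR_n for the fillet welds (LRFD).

E70XX → F_EXX = 70 ksi.
Effective throat t_e = 0.707 × 0.375 = 0.2651 in.
Total length L = 31 in; A_we = 0.2651 × 31 = 8.219 in².
F_nw = 0.6 F_EXX = 0.6 × 70 = 42 ksi.
φR_n = 0.75 × 42 × 8.219 = 258.9 kip.

φR_n ≈ 259 kip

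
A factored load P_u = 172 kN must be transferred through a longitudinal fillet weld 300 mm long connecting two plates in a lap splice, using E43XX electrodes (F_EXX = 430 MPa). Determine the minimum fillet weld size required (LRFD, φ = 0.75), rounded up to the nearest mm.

w = 5 mm

Total weld length L = 300 mm.
Required throat t_e = P_u / (φ × 0.6 F_EXX × L) = 172 / (0.75 × 0.6 × 430 × 300 × 10⁻³) = 2.963 mm.
Required leg w = t_e / 0.707 = 4.191 mm → use 5 mm.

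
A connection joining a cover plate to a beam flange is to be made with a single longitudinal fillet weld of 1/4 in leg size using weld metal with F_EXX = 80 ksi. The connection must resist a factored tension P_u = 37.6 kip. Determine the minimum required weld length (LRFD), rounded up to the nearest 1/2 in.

Throat t_e = 0.707 × 0.25 = 0.1767 in.
φr_n = 0.75 × 0.6 × 80 × 0.1767 = 6.363 kip/in.
L_req = P_u / φr_n = 37.6 / 6.363 = 5.909 in total.
Round up → use L = 6 in.

L = 6 in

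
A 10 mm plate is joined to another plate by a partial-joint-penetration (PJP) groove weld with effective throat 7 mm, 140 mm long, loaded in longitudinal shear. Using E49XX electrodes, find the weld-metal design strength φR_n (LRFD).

E49XX → F_EXX = 490 MPa.
Effective throat (given) t_e = 7 mm.
A_we = 7 × 140 = 980 mm².
F_nw = 0.6 F_EXX = 294 MPa.
φR_n = 0.75 × 294 × 980 × 10⁻³ = 216.1 kN.

φR_n ≈ 216 kN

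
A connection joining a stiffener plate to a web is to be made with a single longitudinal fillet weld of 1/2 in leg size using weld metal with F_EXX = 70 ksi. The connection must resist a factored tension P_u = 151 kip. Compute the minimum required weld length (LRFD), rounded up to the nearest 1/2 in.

Throat t_e = 0.707 × 0.5 = 0.3535 in.
φr_n = 0.75 × 0.6 × 70 × 0.3535 = 11.14 kip/in.
L_req = P_u / φr_n = 151 / 11.14 = 13.56 in total.
Round up → use L = 14 in.

L = 14 in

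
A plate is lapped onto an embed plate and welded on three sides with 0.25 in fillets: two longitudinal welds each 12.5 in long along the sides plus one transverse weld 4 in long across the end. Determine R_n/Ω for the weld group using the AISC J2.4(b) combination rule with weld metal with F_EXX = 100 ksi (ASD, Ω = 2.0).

R_n/Ω ≈ 154 kips

t_e = 0.707 × 0.25 = 0.1767 in.
R_nwl = 0.6 × 100 × 0.1767 × 25 = 265.1 kips (longitudinal, 2 welds).
R_nwt = 0.6 × 100 × 0.1767 × 4 = 42.42 kips (transverse, base value).
(i) R_nwl + R_nwt = 307.5 kips; (ii) 0.85 R_nwl + 1.5 R_nwt = 289 kips.
R_n = max = 307.5 kips [governs: (i)]; R_n/Ω = 153.8 kips.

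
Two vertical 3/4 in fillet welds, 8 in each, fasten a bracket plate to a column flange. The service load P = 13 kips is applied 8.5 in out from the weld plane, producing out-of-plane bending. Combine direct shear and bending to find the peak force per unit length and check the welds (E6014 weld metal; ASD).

f_max ≈ 5.24 kip/in; adequate

E60XX → F_EXX = 60 ksi.
L_w = 2 × 8 = 16 in; section modulus (unit throat) S = 2 × L²/6 = 21.33 in².
Direct shear f_v = P/L_w = 13/16 = 0.8125 kip/in.
Moment M = P × e = 13 × 8.5 = 110.5 kip·in; bending f_b = M/S = 5.18 kip/in.
f_max = √(f_v² + f_b²) = √(0.8125² + 5.18²) = 5.243 kip/in.
r_n/Ω = (1/2.0) × 0.6 × 60 × (0.707 × 0.75) = 9.544 kip/in → adequate.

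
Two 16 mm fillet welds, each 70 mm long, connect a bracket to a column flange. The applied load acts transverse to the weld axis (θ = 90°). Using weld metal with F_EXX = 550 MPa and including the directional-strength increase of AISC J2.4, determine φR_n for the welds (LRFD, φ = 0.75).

t_e = 0.707 × 16 = 11.31 mm; A_we = 11.31 × 140 = 1584 mm².
Directional factor: 1.0 + 0.5 sin^1.5(90°) = 1.5.
F_nw = 0.6 × 550 × 1.5 = 495 MPa.
φR_n = 0.75 × 495 × 1584 × 10⁻³ = 587.9 kN.

φR_n ≈ 588 kN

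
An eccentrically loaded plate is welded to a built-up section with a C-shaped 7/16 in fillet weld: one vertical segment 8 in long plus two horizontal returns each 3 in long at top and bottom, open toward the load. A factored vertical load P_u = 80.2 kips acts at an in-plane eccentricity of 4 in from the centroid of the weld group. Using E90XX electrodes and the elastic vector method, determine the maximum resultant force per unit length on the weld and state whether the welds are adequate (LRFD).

E90XX → F_EXX = 90 ksi.
Total weld length L_w = 14 in. Treat welds as unit-width lines.
Centroid: x̄ = 2×3×1.5 / 14 = 0.6429 in from the vertical weld.
Polar moment about centroid: J = I_x + I_y = [8³/12 + 2×3×4²] + [8×0.6429² + 2(3³/12 + 3×0.8571²)] = 150.9 in³.
Direct shear f_v = P/L_w = 80.2 / 14 = 5.729 kip/in (vertical).
Torsion M = P·e = 80.2 × 4 = 320.8 kip·in.
Critical point at (x, y) = (2.357, 4) from centroid. f_tx = M·y/J = 8.505 kip/in; f_ty = M·x/J = 5.012 kip/in.
Resultant f_max = √[f_tx² + (f_v + f_ty)²] = √[8.505² + (5.729 + 5.012)²] = 13.7 kip/in.
Capacity per unit length: φr_n = 0.75 × 0.6 × 90 × (0.707 × 0.4375) = 12.53 kip/in.
13.7 > 12.53 → NOT adequate.

f_max ≈ 13.7 kip/in; NOT adequate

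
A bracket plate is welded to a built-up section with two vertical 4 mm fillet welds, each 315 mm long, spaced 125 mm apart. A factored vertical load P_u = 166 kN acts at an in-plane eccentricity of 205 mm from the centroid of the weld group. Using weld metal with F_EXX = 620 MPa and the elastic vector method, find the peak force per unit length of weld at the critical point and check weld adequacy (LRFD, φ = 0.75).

Total weld length L_w = 630 mm. Treat welds as unit-width lines.
Polar moment about centroid: J = 2[d³/12 + d(b/2)²] = 2[315³/12 + 315×62.5²] = 7670000 mm³.
Direct shear f_v = P/L_w = 166×10³ / 630 = 263.5 N/mm (vertical).
Torsion M = P·e = 166×10³ × 205 = 34030000 N·mm.
Critical point at (x, y) = (62.5, 157.5) from centroid. f_tx = M·y/J = 698.8 N/mm; f_ty = M·x/J = 277.3 N/mm.
Resultant f_max = √[f_tx² + (f_v + f_ty)²] = √[698.8² + (263.5 + 277.3)²] = 883.6 N/mm.
Capacity per unit length: φr_n = 0.75 × 0.6 × 620 × (0.707 × 4) = 789 N/mm.
883.6 > 789 → NOT adequate.

f_max ≈ 884 N/mm; NOT adequate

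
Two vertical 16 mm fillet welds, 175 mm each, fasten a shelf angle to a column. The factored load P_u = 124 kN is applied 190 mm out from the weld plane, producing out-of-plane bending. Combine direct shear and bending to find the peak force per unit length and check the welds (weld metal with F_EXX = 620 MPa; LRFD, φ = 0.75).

L_w = 2 × 175 = 350 mm; section modulus (unit throat) S = 2 × L²/6 = 10210 mm².
Direct shear f_v = P/L_w = 124×10³/350 = 354.3 N/mm.
Moment M = P × e = 124×10³ × 190 = 23560000 N·mm; bending f_b = M/S = 2308 N/mm.
f_max = √(f_v² + f_b²) = √(354.3² + 2308²) = 2335 N/mm.
φr_n = 0.75 × 0.6 × 620 × (0.707 × 16) = 3156 N/mm → adequate.

f_max ≈ 2330 N/mm; adequate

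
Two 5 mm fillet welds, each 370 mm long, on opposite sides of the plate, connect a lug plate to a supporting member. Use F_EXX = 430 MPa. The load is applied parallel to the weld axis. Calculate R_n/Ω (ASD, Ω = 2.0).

R_n/Ω ≈ 337 kN

Effective throat t_e = 0.707 × 5 = 3.535 mm.
Total length L = 740 mm; A_we = 3.535 × 740 = 2616 mm².
F_nw = 0.6 F_EXX = 0.6 × 430 = 258 MPa.
R_n = 258 × 2616 × 10⁻³ = 674.9 kN; R_n/Ω = 674.9/2.0 = 337.5 kN.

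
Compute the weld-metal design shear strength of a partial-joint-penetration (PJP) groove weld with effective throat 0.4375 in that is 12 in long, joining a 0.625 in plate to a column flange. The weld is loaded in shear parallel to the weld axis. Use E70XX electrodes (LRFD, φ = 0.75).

φR_n ≈ 165 kip

E70XX → F_EXX = 70 ksi.
Effective throat (given) t_e = 0.4375 in.
A_we = 0.4375 × 12 = 5.25 in².
F_nw = 0.6 F_EXX = 42 ksi.
φR_n = 0.75 × 42 × 5.25 = 165.4 kip.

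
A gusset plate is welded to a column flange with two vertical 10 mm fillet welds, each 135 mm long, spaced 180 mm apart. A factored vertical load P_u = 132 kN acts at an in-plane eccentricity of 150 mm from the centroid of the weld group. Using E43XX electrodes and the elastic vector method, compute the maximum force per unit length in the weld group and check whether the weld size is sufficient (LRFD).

E43XX → F_EXX = 430 MPa.
Total weld length L_w = 270 mm. Treat welds as unit-width lines.
Polar moment about centroid: J = 2[d³/12 + d(b/2)²] = 2[135³/12 + 135×90²] = 2597000 mm³.
Direct shear f_v = P/L_w = 132×10³ / 270 = 488.9 N/mm (vertical).
Torsion M = P·e = 132×10³ × 150 = 19800000 N·mm.
Critical point at (x, y) = (90, 67.5) from centroid. f_tx = M·y/J = 514.6 N/mm; f_ty = M·x/J = 686.2 N/mm.
Resultant f_max = √[f_tx² + (f_v + f_ty)²] = √[514.6² + (488.9 + 686.2)²] = 1283 N/mm.
Capacity per unit length: φr_n = 0.75 × 0.6 × 430 × (0.707 × 10) = 1368 N/mm.
1283 ≤ 1368 → adequate.

f_max ≈ 1280 N/mm; adequate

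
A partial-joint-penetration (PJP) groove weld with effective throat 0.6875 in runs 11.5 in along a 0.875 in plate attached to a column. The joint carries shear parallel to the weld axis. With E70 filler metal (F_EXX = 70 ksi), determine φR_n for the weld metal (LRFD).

Effective throat (given) t_e = 0.6875 in.
A_we = 0.6875 × 11.5 = 7.906 in².
F_nw = 0.6 F_EXX = 42 ksi.
φR_n = 0.75 × 42 × 7.906 = 249 kip.

φR_n ≈ 249 kip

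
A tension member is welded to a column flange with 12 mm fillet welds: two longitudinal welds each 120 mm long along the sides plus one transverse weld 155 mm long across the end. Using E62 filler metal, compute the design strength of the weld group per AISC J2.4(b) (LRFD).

φR_n ≈ 1030 kN

E62XX → F_EXX = 620 MPa.
t_e = 0.707 × 12 = 8.484 mm.
R_nwl = 0.6 × 620 × 8.484 × 240 × 10⁻³ = 757.5 kN (longitudinal, 2 welds).
R_nwt = 0.6 × 620 × 8.484 × 155 × 10⁻³ = 489.2 kN (transverse, base value).
(i) R_nwl + R_nwt = 1247 kN; (ii) 0.85 R_nwl + 1.5 R_nwt = 1378 kN.
R_n = max = 1378 kN [governs: (ii)]; φR_n = 1033 kN.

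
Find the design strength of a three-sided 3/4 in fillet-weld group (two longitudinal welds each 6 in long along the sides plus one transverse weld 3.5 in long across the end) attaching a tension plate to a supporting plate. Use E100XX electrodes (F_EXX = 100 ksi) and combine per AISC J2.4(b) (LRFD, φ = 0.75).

t_e = 0.707 × 0.75 = 0.5302 in.
R_nwl = 0.6 × 100 × 0.5302 × 12 = 381.8 kip (longitudinal, 2 welds).
R_nwt = 0.6 × 100 × 0.5302 × 3.5 = 111.4 kip (transverse, base value).
(i) R_nwl + R_nwt = 493.1 kip; (ii) 0.85 R_nwl + 1.5 R_nwt = 491.5 kip.
R_n = max = 493.1 kip [governs: (i)]; φR_n = 369.8 kip.

φR_n ≈ 370 kip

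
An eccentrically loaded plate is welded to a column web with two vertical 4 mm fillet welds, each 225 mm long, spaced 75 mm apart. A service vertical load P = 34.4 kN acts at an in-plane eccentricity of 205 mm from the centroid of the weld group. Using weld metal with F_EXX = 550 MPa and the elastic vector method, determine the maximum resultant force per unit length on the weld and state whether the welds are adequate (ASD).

f_max ≈ 362 N/mm; adequate

Total weld length L_w = 450 mm. Treat welds as unit-width lines.
Polar moment about centroid: J = 2[d³/12 + d(b/2)²] = 2[225³/12 + 225×37.5²] = 2531000 mm³.
Direct shear f_v = P/L_w = 34.4×10³ / 450 = 76.44 N/mm (vertical).
Torsion M = P·e = 34.4×10³ × 205 = 7052000 N·mm.
Critical point at (x, y) = (37.5, 112.5) from centroid. f_tx = M·y/J = 313.4 N/mm; f_ty = M·x/J = 104.5 N/mm.
Resultant f_max = √[f_tx² + (f_v + f_ty)²] = √[313.4² + (76.44 + 104.5)²] = 361.9 N/mm.
Capacity per unit length: r_n/Ω = (1/2.0) × 0.6 × 550 × (0.707 × 4) = 466.6 N/mm.
361.9 ≤ 466.6 → adequate.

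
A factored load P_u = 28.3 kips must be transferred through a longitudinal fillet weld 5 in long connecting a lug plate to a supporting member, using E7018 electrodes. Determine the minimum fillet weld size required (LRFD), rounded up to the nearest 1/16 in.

E70XX → F_EXX = 70 ksi.
Total weld length L = 5 in.
Required throat t_e = P_u / (φ × 0.6 F_EXX × L) = 28.3 / (0.75 × 0.6 × 70 × 5) = 0.1797 in.
Required leg w = t_e / 0.707 = 0.2541 in → use 5/16 in.

w = 5/16 in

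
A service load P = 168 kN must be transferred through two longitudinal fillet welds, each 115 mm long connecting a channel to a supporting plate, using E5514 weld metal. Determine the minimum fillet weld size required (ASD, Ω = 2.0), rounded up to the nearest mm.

E55XX → F_EXX = 550 MPa.
Total weld length L = 230 mm.
Required throat t_e = P × Ω / (0.6 F_EXX × L) = 168 × 2.0 / (0.6 × 550 × 230 × 10⁻³) = 4.427 mm.
Required leg w = t_e / 0.707 = 6.261 mm → use 7 mm.

w = 7 mm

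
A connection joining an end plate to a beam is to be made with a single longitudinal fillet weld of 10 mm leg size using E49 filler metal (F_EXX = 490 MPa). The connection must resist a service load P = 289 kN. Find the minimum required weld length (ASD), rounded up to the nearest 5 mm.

L = 280 mm

Throat t_e = 0.707 × 10 = 7.07 mm.
r_n/Ω = (0.6 × 490 × 7.07) / 2.0 = 1039 N/mm = 1.039 kN/mm.
L_req = P / (r_n/Ω) = 289 / 1.039 = 278.1 mm total.
Round up → use L = 280 mm.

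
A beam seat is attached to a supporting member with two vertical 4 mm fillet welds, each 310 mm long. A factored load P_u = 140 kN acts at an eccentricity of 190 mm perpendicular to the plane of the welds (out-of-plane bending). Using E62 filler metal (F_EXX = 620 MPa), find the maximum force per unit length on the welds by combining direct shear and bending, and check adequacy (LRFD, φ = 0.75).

f_max ≈ 861 N/mm; NOT adequate

L_w = 2 × 310 = 620 mm; section modulus (unit throat) S = 2 × L²/6 = 32030 mm².
Direct shear f_v = P/L_w = 140×10³/620 = 225.8 N/mm.
Moment M = P × e = 140×10³ × 190 = 26600000 N·mm; bending f_b = M/S = 830.4 N/mm.
f_max = √(f_v² + f_b²) = √(225.8² + 830.4²) = 860.5 N/mm.
φr_n = 0.75 × 0.6 × 620 × (0.707 × 4) = 789 N/mm → NOT adequate.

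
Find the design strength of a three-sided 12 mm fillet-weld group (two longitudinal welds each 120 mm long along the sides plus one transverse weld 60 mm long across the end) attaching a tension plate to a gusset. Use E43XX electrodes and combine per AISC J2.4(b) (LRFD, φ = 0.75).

E43XX → F_EXX = 430 MPa.
t_e = 0.707 × 12 = 8.484 mm.
R_nwl = 0.6 × 430 × 8.484 × 240 × 10⁻³ = 525.3 kN (longitudinal, 2 welds).
R_nwt = 0.6 × 430 × 8.484 × 60 × 10⁻³ = 131.3 kN (transverse, base value).
(i) R_nwl + R_nwt = 656.7 kN; (ii) 0.85 R_nwl + 1.5 R_nwt = 643.5 kN.
R_n = max = 656.7 kN [governs: (i)]; φR_n = 492.5 kN.

φR_n ≈ 492 kN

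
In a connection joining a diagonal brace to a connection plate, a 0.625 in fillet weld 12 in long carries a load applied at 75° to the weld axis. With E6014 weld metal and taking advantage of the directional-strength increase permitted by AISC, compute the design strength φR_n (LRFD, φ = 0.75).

E60XX → F_EXX = 60 ksi.
t_e = 0.707 × 0.625 = 0.4419 in; A_we = 0.4419 × 12 = 5.302 in².
Directional factor: 1.0 + 0.5 sin^1.5(75°) = 1.475.
F_nw = 0.6 × 60 × 1.475 = 53.09 ksi.
φR_n = 0.75 × 53.09 × 5.302 = 211.1 kip.

φR_n ≈ 211 kip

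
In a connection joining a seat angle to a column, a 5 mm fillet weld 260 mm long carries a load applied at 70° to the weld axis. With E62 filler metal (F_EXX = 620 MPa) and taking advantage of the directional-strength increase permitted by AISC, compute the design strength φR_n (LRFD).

t_e = 0.707 × 5 = 3.535 mm; A_we = 3.535 × 260 = 919.1 mm².
Directional factor: 1.0 + 0.5 sin^1.5(70°) = 1.455.
F_nw = 0.6 × 620 × 1.455 = 541.4 MPa.
φR_n = 0.75 × 541.4 × 919.1 × 10⁻³ = 373.2 kN.

φR_n ≈ 373 kN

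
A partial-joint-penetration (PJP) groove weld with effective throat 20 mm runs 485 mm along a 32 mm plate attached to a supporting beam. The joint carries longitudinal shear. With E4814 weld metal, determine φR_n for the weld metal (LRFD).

E48XX → F_EXX = 480 MPa.
Effective throat (given) t_e = 20 mm.
A_we = 20 × 485 = 9700 mm².
F_nw = 0.6 F_EXX = 288 MPa.
φR_n = 0.75 × 288 × 9700 × 10⁻³ = 2095 kN.

φR_n ≈ 2100 kN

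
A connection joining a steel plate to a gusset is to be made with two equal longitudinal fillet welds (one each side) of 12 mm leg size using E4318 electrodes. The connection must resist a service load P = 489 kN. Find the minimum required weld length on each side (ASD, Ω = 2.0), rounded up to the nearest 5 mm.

E43XX → F_EXX = 430 MPa.
Throat t_e = 0.707 × 12 = 8.484 mm.
r_n/Ω = (0.6 × 430 × 8.484) / 2.0 = 1094 N/mm = 1.094 kN/mm.
L_req = P / (r_n/Ω) = 489 / 1.094 = 446.8 mm total.
Per side: 446.8 / 2 = 223.4 mm.
Round up → use L = 225 mm on each side.

L = 225 mm on each side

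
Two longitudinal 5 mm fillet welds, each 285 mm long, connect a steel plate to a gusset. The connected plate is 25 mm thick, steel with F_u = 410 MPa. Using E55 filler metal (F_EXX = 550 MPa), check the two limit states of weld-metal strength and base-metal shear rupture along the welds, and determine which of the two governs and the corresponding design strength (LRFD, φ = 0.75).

t_e = 0.707 × 5 = 3.535 mm; L = 570 mm.
Weld metal: φR_n = 0.75 × 0.6 × 550 × 3.535 × 570 × 10⁻³ = 498.7 kN.
Base metal (shear rupture): φR_n = 0.75 × 0.6 × 410 × 25 × 570 × 10⁻³ = 2629 kN.
Governing: weld metal.

φR_n ≈ 499 kN (weld metal governs)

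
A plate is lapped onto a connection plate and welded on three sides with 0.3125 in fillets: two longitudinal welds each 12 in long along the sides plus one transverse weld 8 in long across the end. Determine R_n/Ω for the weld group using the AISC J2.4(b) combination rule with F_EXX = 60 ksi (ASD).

R_n/Ω ≈ 129 kips

t_e = 0.707 × 0.3125 = 0.2209 in.
R_nwl = 0.6 × 60 × 0.2209 × 24 = 190.9 kips (longitudinal, 2 welds).
R_nwt = 0.6 × 60 × 0.2209 × 8 = 63.63 kips (transverse, base value).
(i) R_nwl + R_nwt = 254.5 kips; (ii) 0.85 R_nwl + 1.5 R_nwt = 257.7 kips.
R_n = max = 257.7 kips [governs: (ii)]; R_n/Ω = 128.9 kips.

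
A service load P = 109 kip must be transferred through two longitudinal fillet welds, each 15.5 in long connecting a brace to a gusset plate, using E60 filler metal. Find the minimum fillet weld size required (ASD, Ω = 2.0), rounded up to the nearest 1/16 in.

E60XX → F_EXX = 60 ksi.
Total weld length L = 31 in.
Required throat t_e = P × Ω / (0.6 F_EXX × L) = 109 × 2.0 / (0.6 × 60 × 31) = 0.1953 in.
Required leg w = t_e / 0.707 = 0.2763 in → use 5/16 in.

w = 5/16 in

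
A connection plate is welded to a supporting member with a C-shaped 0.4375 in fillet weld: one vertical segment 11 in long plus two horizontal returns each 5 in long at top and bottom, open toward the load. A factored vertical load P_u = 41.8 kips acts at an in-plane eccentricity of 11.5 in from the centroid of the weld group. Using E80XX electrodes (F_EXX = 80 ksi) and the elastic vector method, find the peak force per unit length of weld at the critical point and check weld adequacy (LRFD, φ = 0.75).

f_max ≈ 8.19 kip/in; adequate

Total weld length L_w = 21 in. Treat welds as unit-width lines.
Centroid: x̄ = 2×5×2.5 / 21 = 1.19 in from the vertical weld.
Polar moment about centroid: J = I_x + I_y = [11³/12 + 2×5×5.5²] + [11×1.19² + 2(5³/12 + 5×1.31²)] = 467 in³.
Direct shear f_v = P/L_w = 41.8 / 21 = 1.99 kip/in (vertical).
Torsion M = P·e = 41.8 × 11.5 = 480.7 kip·in.
Critical point at (x, y) = (3.81, 5.5) from centroid. f_tx = M·y/J = 5.661 kip/in; f_ty = M·x/J = 3.921 kip/in.
Resultant f_max = √[f_tx² + (f_v + f_ty)²] = √[5.661² + (1.99 + 3.921)²] = 8.186 kip/in.
Capacity per unit length: φr_n = 0.75 × 0.6 × 80 × (0.707 × 0.4375) = 11.14 kip/in.
8.186 ≤ 11.14 → adequate.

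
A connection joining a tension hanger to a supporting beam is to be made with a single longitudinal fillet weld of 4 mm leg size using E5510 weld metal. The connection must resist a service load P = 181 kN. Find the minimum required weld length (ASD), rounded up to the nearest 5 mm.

E55XX → F_EXX = 550 MPa.
Throat t_e = 0.707 × 4 = 2.828 mm.
r_n/Ω = (0.6 × 550 × 2.828) / 2.0 = 466.6 N/mm = 0.4666 kN/mm.
L_req = P / (r_n/Ω) = 181 / 0.4666 = 387.9 mm total.
Round up → use L = 390 mm.

L = 390 mm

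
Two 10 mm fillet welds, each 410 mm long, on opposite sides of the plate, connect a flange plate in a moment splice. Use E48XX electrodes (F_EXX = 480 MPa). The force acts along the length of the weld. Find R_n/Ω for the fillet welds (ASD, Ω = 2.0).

Effective throat t_e = 0.707 × 10 = 7.07 mm.
Total length L = 820 mm; A_we = 7.07 × 820 = 5797 mm².
F_nw = 0.6 F_EXX = 0.6 × 480 = 288 MPa.
R_n = 288 × 5797 × 10⁻³ = 1670 kN; R_n/Ω = 1670/2.0 = 834.8 kN.

R_n/Ω ≈ 835 kN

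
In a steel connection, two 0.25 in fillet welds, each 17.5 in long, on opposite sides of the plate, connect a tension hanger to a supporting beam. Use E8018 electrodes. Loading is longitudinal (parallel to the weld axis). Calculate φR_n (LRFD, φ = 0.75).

φR_n ≈ 223 kip

E80XX → F_EXX = 80 ksi.
Effective throat t_e = 0.707 × 0.25 = 0.1767 in.
Total length L = 35 in; A_we = 0.1767 × 35 = 6.186 in².
F_nw = 0.6 F_EXX = 0.6 × 80 = 48 ksi.
φR_n = 0.75 × 48 × 6.186 = 222.7 kip.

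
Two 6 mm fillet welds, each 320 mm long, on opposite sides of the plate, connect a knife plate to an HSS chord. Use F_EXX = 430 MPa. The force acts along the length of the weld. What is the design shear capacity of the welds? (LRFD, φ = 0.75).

Effective throat t_e = 0.707 × 6 = 4.242 mm.
Total length L = 640 mm; A_we = 4.242 × 640 = 2715 mm².
F_nw = 0.6 F_EXX = 0.6 × 430 = 258 MPa.
φR_n = 0.75 × 258 × 2715 × 10⁻³ = 525.3 kN.

φR_n ≈ 525 kN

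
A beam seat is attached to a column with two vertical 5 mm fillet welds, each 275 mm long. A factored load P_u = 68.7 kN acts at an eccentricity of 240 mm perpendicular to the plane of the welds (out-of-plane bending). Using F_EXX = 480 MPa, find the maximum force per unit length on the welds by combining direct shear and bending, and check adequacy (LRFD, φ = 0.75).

L_w = 2 × 275 = 550 mm; section modulus (unit throat) S = 2 × L²/6 = 25210 mm².
Direct shear f_v = P/L_w = 68.7×10³/550 = 124.9 N/mm.
Moment M = P × e = 68.7×10³ × 240 = 16488000 N·mm; bending f_b = M/S = 654.1 N/mm.
f_max = √(f_v² + f_b²) = √(124.9² + 654.1²) = 665.9 N/mm.
φr_n = 0.75 × 0.6 × 480 × (0.707 × 5) = 763.6 N/mm → adequate.

f_max ≈ 666 N/mm; adequate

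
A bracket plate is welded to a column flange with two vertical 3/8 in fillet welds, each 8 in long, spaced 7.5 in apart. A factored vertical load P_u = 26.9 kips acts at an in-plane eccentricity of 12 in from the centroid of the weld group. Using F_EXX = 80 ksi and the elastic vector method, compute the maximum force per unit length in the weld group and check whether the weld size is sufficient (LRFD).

f_max ≈ 6.96 kip/in; adequate

Total weld length L_w = 16 in. Treat welds as unit-width lines.
Polar moment about centroid: J = 2[d³/12 + d(b/2)²] = 2[8³/12 + 8×3.75²] = 310.3 in³.
Direct shear f_v = P/L_w = 26.9 / 16 = 1.681 kip/in (vertical).
Torsion M = P·e = 26.9 × 12 = 322.8 kip·in.
Critical point at (x, y) = (3.75, 4) from centroid. f_tx = M·y/J = 4.161 kip/in; f_ty = M·x/J = 3.901 kip/in.
Resultant f_max = √[f_tx² + (f_v + f_ty)²] = √[4.161² + (1.681 + 3.901)²] = 6.962 kip/in.
Capacity per unit length: φr_n = 0.75 × 0.6 × 80 × (0.707 × 0.375) = 9.544 kip/in.
6.962 ≤ 9.544 → adequate.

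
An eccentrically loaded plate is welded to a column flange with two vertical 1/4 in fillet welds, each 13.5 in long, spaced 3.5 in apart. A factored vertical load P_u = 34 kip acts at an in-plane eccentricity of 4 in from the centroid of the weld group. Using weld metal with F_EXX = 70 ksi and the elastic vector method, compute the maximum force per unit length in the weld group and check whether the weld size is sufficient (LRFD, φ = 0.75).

Total weld length L_w = 27 in. Treat welds as unit-width lines.
Polar moment about centroid: J = 2[d³/12 + d(b/2)²] = 2[13.5³/12 + 13.5×1.75²] = 492.8 in³.
Direct shear f_v = P/L_w = 34 / 27 = 1.259 kip/in (vertical).
Torsion M = P·e = 34 × 4 = 136 kip·in.
Critical point at (x, y) = (1.75, 6.75) from centroid. f_tx = M·y/J = 1.863 kip/in; f_ty = M·x/J = 0.483 kip/in.
Resultant f_max = √[f_tx² + (f_v + f_ty)²] = √[1.863² + (1.259 + 0.483)²] = 2.551 kip/in.
Capacity per unit length: φr_n = 0.75 × 0.6 × 70 × (0.707 × 0.25) = 5.568 kip/in.
2.551 ≤ 5.568 → adequate.

f_max ≈ 2.55 kip/in; adequate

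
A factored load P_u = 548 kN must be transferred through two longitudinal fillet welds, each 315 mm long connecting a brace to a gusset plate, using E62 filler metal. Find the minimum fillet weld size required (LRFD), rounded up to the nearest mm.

E62XX → F_EXX = 620 MPa.
Total weld length L = 630 mm.
Required throat t_e = P_u / (φ × 0.6 F_EXX × L) = 548 / (0.75 × 0.6 × 620 × 630 × 10⁻³) = 3.118 mm.
Required leg w = t_e / 0.707 = 4.41 mm → use 5 mm.

w = 5 mm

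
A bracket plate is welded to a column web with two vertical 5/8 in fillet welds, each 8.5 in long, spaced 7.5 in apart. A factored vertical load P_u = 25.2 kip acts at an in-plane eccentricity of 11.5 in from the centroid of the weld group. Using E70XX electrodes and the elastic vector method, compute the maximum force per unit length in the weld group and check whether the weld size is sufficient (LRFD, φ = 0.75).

f_max ≈ 5.9 kip/in; adequate

E70XX → F_EXX = 70 ksi.
Total weld length L_w = 17 in. Treat welds as unit-width lines.
Polar moment about centroid: J = 2[d³/12 + d(b/2)²] = 2[8.5³/12 + 8.5×3.75²] = 341.4 in³.
Direct shear f_v = P/L_w = 25.2 / 17 = 1.482 kip/in (vertical).
Torsion M = P·e = 25.2 × 11.5 = 289.8 kip·in.
Critical point at (x, y) = (3.75, 4.25) from centroid. f_tx = M·y/J = 3.607 kip/in; f_ty = M·x/J = 3.183 kip/in.
Resultant f_max = √[f_tx² + (f_v + f_ty)²] = √[3.607² + (1.482 + 3.183)²] = 5.897 kip/in.
Capacity per unit length: φr_n = 0.75 × 0.6 × 70 × (0.707 × 0.625) = 13.92 kip/in.
5.897 ≤ 13.92 → adequate.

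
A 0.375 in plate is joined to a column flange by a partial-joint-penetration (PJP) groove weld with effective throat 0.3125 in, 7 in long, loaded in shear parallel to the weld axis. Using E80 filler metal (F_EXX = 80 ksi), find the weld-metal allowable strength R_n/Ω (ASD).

Effective throat (given) t_e = 0.3125 in.
A_we = 0.3125 × 7 = 2.188 in².
F_nw = 0.6 F_EXX = 48 ksi.
R_n/Ω = (48 × 2.188) / 2.0 = 52.5 kip.

R_n/Ω ≈ 52.5 kip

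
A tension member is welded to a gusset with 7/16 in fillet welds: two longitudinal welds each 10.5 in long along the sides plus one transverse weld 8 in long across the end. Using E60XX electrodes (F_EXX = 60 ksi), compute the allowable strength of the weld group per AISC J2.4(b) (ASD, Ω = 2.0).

t_e = 0.707 × 0.4375 = 0.3093 in.
R_nwl = 0.6 × 60 × 0.3093 × 21 = 233.8 kip (longitudinal, 2 welds).
R_nwt = 0.6 × 60 × 0.3093 × 8 = 89.08 kip (transverse, base value).
(i) R_nwl + R_nwt = 322.9 kip; (ii) 0.85 R_nwl + 1.5 R_nwt = 332.4 kip.
R_n = max = 332.4 kip [governs: (ii)]; R_n/Ω = 166.2 kip.

R_n/Ω ≈ 166 kip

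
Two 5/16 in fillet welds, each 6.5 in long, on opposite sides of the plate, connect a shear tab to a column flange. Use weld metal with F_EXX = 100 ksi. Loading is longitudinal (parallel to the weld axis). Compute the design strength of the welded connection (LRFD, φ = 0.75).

Effective throat t_e = 0.707 × 0.3125 = 0.2209 in.
Total length L = 13 in; A_we = 0.2209 × 13 = 2.872 in².
F_nw = 0.6 F_EXX = 0.6 × 100 = 60 ksi.
φR_n = 0.75 × 60 × 2.872 = 129.2 kips.

φR_n ≈ 129 kips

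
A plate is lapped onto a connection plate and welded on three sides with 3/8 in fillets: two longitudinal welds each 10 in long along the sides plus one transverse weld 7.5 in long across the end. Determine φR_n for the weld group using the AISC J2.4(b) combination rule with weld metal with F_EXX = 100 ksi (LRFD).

t_e = 0.707 × 0.375 = 0.2651 in.
R_nwl = 0.6 × 100 × 0.2651 × 20 = 318.2 kips (longitudinal, 2 welds).
R_nwt = 0.6 × 100 × 0.2651 × 7.5 = 119.3 kips (transverse, base value).
(i) R_nwl + R_nwt = 437.5 kips; (ii) 0.85 R_nwl + 1.5 R_nwt = 449.4 kips.
R_n = max = 449.4 kips [governs: (ii)]; φR_n = 337 kips.

φR_n ≈ 337 kips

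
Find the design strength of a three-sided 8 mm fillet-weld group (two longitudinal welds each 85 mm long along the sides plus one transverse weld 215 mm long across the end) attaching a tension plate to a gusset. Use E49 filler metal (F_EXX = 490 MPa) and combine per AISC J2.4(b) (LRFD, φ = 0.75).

t_e = 0.707 × 8 = 5.656 mm.
R_nwl = 0.6 × 490 × 5.656 × 170 × 10⁻³ = 282.7 kN (longitudinal, 2 welds).
R_nwt = 0.6 × 490 × 5.656 × 215 × 10⁻³ = 357.5 kN (transverse, base value).
(i) R_nwl + R_nwt = 640.2 kN; (ii) 0.85 R_nwl + 1.5 R_nwt = 776.6 kN.
R_n = max = 776.6 kN [governs: (ii)]; φR_n = 582.4 kN.

φR_n ≈ 582 kN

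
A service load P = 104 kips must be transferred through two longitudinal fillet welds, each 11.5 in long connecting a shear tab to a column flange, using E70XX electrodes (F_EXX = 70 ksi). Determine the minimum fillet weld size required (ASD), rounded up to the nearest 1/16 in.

w = 5/16 in

Total weld length L = 23 in.
Required throat t_e = P × Ω / (0.6 F_EXX × L) = 104 × 2.0 / (0.6 × 70 × 23) = 0.2153 in.
Required leg w = t_e / 0.707 = 0.3046 in → use 5/16 in.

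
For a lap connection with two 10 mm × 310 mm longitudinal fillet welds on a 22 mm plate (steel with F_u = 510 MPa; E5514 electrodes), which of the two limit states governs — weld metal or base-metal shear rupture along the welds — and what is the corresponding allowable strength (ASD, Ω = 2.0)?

E55XX → F_EXX = 550 MPa.
t_e = 0.707 × 10 = 7.07 mm; L = 620 mm.
Weld metal: R_n/Ω = (1/2.0) × 0.6 × 550 × 7.07 × 620 × 10⁻³ = 723.3 kN.
Base metal (shear rupture): R_n/Ω = (1/2.0) × 0.6 × 510 × 22 × 620 × 10⁻³ = 2087 kN.
Governing: weld metal.

R_n/Ω ≈ 723 kN (weld metal governs)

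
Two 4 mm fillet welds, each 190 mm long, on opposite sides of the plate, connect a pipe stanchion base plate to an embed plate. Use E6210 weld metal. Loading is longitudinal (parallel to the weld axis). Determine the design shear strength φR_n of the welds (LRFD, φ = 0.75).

E62XX → F_EXX = 620 MPa.
Effective throat t_e = 0.707 × 4 = 2.828 mm.
Total length L = 380 mm; A_we = 2.828 × 380 = 1075 mm².
F_nw = 0.6 F_EXX = 0.6 × 620 = 372 MPa.
φR_n = 0.75 × 372 × 1075 × 10⁻³ = 299.8 kN.

φR_n ≈ 300 kN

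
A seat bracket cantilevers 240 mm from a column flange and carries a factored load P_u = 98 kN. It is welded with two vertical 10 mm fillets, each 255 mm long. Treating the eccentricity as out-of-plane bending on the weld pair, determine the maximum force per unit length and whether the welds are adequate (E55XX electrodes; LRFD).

f_max ≈ 1100 N/mm; adequate

E55XX → F_EXX = 550 MPa.
L_w = 2 × 255 = 510 mm; section modulus (unit throat) S = 2 × L²/6 = 21680 mm².
Direct shear f_v = P/L_w = 98×10³/510 = 192.2 N/mm.
Moment M = P × e = 98×10³ × 240 = 23520000 N·mm; bending f_b = M/S = 1085 N/mm.
f_max = √(f_v² + f_b²) = √(192.2² + 1085²) = 1102 N/mm.
φr_n = 0.75 × 0.6 × 550 × (0.707 × 10) = 1750 N/mm → adequate.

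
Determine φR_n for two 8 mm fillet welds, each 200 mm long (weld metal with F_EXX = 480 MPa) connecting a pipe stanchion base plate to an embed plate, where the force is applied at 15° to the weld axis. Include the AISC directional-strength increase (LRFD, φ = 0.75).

t_e = 0.707 × 8 = 5.656 mm; A_we = 5.656 × 400 = 2262 mm².
Directional factor: 1.0 + 0.5 sin^1.5(15°) = 1.066.
F_nw = 0.6 × 480 × 1.066 = 307 MPa.
φR_n = 0.75 × 307 × 2262 × 10⁻³ = 520.9 kN.

φR_n ≈ 521 kN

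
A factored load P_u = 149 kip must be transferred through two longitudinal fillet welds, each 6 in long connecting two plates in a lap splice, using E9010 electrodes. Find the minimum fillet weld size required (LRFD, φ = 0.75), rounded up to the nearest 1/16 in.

w = 7/16 in

E90XX → F_EXX = 90 ksi.
Total weld length L = 12 in.
Required throat t_e = P_u / (φ × 0.6 F_EXX × L) = 149 / (0.75 × 0.6 × 90 × 12) = 0.3066 in.
Required leg w = t_e / 0.707 = 0.4336 in → use 7/16 in.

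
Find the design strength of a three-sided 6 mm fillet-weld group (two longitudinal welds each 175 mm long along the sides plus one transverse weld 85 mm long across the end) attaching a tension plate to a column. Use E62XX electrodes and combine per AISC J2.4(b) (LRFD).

φR_n ≈ 515 kN

E62XX → F_EXX = 620 MPa.
t_e = 0.707 × 6 = 4.242 mm.
R_nwl = 0.6 × 620 × 4.242 × 350 × 10⁻³ = 552.3 kN (longitudinal, 2 welds).
R_nwt = 0.6 × 620 × 4.242 × 85 × 10⁻³ = 134.1 kN (transverse, base value).
(i) R_nwl + R_nwt = 686.4 kN; (ii) 0.85 R_nwl + 1.5 R_nwt = 670.7 kN.
R_n = max = 686.4 kN [governs: (i)]; φR_n = 514.8 kN.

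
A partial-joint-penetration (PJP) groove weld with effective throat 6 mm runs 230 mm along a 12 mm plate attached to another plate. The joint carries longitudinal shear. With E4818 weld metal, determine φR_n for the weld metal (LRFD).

φR_n ≈ 298 kN

E48XX → F_EXX = 480 MPa.
Effective throat (given) t_e = 6 mm.
A_we = 6 × 230 = 1380 mm².
F_nw = 0.6 F_EXX = 288 MPa.
φR_n = 0.75 × 288 × 1380 × 10⁻³ = 298.1 kN.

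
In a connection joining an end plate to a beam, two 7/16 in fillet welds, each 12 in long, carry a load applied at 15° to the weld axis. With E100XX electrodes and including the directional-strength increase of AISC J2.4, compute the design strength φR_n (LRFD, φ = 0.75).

φR_n ≈ 356 kip

E100XX → F_EXX = 100 ksi.
t_e = 0.707 × 0.4375 = 0.3093 in; A_we = 0.3093 × 24 = 7.423 in².
Directional factor: 1.0 + 0.5 sin^1.5(15°) = 1.066.
F_nw = 0.6 × 100 × 1.066 = 63.95 ksi.
φR_n = 0.75 × 63.95 × 7.423 = 356.1 kip.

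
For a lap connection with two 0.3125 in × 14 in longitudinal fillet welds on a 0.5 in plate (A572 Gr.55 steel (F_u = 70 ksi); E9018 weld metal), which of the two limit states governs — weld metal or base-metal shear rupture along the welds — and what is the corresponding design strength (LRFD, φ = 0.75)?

E90XX → F_EXX = 90 ksi.
t_e = 0.707 × 0.3125 = 0.2209 in; L = 28 in.
Weld metal: φR_n = 0.75 × 0.6 × 90 × 0.2209 × 28 = 250.5 kips.
Base metal (shear rupture): φR_n = 0.75 × 0.6 × 70 × 0.5 × 28 = 441 kips.
Governing: weld metal.

φR_n ≈ 251 kips (weld metal governs)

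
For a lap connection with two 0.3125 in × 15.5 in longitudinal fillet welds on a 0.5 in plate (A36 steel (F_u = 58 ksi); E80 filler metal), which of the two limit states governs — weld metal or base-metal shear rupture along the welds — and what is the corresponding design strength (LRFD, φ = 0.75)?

E80XX → F_EXX = 80 ksi.
t_e = 0.707 × 0.3125 = 0.2209 in; L = 31 in.
Weld metal: φR_n = 0.75 × 0.6 × 80 × 0.2209 × 31 = 246.6 kips.
Base metal (shear rupture): φR_n = 0.75 × 0.6 × 58 × 0.5 × 31 = 404.5 kips.
Governing: weld metal.

φR_n ≈ 247 kips (weld metal governs)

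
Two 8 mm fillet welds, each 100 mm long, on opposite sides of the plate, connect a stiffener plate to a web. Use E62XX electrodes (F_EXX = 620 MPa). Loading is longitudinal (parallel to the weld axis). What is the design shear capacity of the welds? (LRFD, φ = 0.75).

φR_n ≈ 316 kN

Effective throat t_e = 0.707 × 8 = 5.656 mm.
Total length L = 200 mm; A_we = 5.656 × 200 = 1131 mm².
F_nw = 0.6 F_EXX = 0.6 × 620 = 372 MPa.
φR_n = 0.75 × 372 × 1131 × 10⁻³ = 315.6 kN.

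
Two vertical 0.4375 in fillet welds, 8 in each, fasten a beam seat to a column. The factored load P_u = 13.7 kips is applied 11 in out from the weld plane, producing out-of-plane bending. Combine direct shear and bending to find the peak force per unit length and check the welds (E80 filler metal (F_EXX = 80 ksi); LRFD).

L_w = 2 × 8 = 16 in; section modulus (unit throat) S = 2 × L²/6 = 21.33 in².
Direct shear f_v = P/L_w = 13.7/16 = 0.8562 kip/in.
Moment M = P × e = 13.7 × 11 = 150.7 kip·in; bending f_b = M/S = 7.064 kip/in.
f_max = √(f_v² + f_b²) = √(0.8562² + 7.064²) = 7.116 kip/in.
φr_n = 0.75 × 0.6 × 80 × (0.707 × 0.4375) = 11.14 kip/in → adequate.

f_max ≈ 7.12 kip/in; adequate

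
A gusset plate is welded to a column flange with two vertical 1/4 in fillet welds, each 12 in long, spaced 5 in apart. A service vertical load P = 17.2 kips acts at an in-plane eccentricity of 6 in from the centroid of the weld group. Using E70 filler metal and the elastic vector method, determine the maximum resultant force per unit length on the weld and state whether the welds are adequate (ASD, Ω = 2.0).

f_max ≈ 1.92 kip/in; adequate

E70XX → F_EXX = 70 ksi.
Total weld length L_w = 24 in. Treat welds as unit-width lines.
Polar moment about centroid: J = 2[d³/12 + d(b/2)²] = 2[12³/12 + 12×2.5²] = 438 in³.
Direct shear f_v = P/L_w = 17.2 / 24 = 0.7167 kip/in (vertical).
Torsion M = P·e = 17.2 × 6 = 103.2 kip·in.
Critical point at (x, y) = (2.5, 6) from centroid. f_tx = M·y/J = 1.414 kip/in; f_ty = M·x/J = 0.589 kip/in.
Resultant f_max = √[f_tx² + (f_v + f_ty)²] = √[1.414² + (0.7167 + 0.589)²] = 1.924 kip/in.
Capacity per unit length: r_n/Ω = (1/2.0) × 0.6 × 70 × (0.707 × 0.25) = 3.712 kip/in.
1.924 ≤ 3.712 → adequate.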